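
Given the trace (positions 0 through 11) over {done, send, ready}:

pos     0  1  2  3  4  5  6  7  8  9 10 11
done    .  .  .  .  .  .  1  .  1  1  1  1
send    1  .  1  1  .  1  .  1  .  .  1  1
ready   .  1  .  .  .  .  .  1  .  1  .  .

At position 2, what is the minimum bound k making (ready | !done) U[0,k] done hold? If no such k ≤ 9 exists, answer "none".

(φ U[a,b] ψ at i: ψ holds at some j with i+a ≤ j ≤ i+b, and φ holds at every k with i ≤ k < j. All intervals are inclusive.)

4

Need earliest j ≥ 2 with done, and (ready | !done) at every k in [2,j-1].
  j=2: rhs fails.
  j=3: rhs fails.
  j=4: rhs fails.
  j=5: rhs fails.
  j=6: rhs holds; lhs holds on [2,5]. k = 4.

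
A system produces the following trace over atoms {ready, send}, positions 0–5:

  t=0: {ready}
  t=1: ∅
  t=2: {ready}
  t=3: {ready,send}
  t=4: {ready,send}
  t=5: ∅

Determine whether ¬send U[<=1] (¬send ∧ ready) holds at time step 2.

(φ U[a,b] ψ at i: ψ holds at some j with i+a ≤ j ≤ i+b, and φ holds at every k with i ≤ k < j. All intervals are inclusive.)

True

Need some j in [2,3] with (¬send ∧ ready), and ¬send at every k in [2,j-1].
  j=2: (¬send ∧ ready) holds; no prefix to check → satisfied.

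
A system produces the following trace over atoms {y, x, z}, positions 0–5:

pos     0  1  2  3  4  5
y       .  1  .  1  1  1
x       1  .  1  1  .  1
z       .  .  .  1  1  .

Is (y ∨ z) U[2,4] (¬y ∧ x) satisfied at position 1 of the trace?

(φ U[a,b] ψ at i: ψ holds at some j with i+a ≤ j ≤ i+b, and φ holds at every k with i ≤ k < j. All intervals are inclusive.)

Need some j in [3,5] with (¬y ∧ x), and (y ∨ z) at every k in [1,j-1].
  j=3: (¬y ∧ x) false.
  j=4: (¬y ∧ x) false.
  j=5: (¬y ∧ x) false.
No j in the window works → until fails.

No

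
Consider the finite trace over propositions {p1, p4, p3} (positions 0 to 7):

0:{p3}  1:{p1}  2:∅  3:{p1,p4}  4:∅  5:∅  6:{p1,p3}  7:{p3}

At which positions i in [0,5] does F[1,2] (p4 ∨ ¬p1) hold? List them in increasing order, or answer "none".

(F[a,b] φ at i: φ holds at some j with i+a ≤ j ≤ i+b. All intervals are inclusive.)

Evaluate at each i in [0,5]:
  i=0: ✓ (witness j=2)
  i=1: ✓ (witness j=2)
  i=2: ✓ (witness j=3)
  i=3: ✓ (witness j=4)
  i=4: ✓ (witness j=5)
  i=5: ✓ (witness j=7)

0, 1, 2, 3, 4, 5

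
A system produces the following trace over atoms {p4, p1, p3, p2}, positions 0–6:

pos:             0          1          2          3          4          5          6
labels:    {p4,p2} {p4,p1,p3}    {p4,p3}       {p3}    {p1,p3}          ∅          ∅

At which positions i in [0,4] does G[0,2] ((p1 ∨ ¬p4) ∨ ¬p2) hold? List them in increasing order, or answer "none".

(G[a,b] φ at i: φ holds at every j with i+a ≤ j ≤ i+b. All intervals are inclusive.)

1, 2, 3, 4

Evaluate at each i in [0,4]:
  i=0: ✗ (fails at j=0)
  i=1: ✓ (all of [1,3])
  i=2: ✓ (all of [2,4])
  i=3: ✓ (all of [3,5])
  i=4: ✓ (all of [4,6])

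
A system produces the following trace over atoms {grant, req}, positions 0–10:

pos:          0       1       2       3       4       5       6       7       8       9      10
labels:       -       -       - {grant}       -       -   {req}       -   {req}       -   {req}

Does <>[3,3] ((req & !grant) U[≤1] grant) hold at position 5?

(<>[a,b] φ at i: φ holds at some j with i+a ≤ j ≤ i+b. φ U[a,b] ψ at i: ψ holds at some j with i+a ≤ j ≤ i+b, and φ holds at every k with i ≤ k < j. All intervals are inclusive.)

Does not hold

Check ((req & !grant) U[≤1] grant) at each j in [8,8]:
  j=8: fails
No position in the window satisfies it → formula fails.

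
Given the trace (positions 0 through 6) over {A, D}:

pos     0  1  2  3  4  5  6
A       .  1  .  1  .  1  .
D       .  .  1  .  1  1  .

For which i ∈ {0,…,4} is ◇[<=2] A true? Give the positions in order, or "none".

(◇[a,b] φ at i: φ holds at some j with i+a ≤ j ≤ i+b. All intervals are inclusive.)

0, 1, 2, 3, 4

Evaluate at each i in [0,4]:
  i=0: ✓ (witness j=1)
  i=1: ✓ (witness j=1)
  i=2: ✓ (witness j=3)
  i=3: ✓ (witness j=3)
  i=4: ✓ (witness j=5)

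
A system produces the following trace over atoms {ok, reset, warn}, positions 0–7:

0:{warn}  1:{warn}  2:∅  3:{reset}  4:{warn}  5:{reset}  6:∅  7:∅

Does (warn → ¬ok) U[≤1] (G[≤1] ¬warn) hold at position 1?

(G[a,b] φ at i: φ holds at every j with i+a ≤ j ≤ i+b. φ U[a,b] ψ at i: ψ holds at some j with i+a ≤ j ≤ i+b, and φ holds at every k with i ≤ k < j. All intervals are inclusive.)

True

Need some j in [1,2] with G[≤1] ¬warn, and (warn → ¬ok) at every k in [1,j-1].
  j=1: G[≤1] ¬warn — fails at 1.
  j=2: G[≤1] ¬warn holds; (warn → ¬ok) holds at every k in [1,1] → satisfied.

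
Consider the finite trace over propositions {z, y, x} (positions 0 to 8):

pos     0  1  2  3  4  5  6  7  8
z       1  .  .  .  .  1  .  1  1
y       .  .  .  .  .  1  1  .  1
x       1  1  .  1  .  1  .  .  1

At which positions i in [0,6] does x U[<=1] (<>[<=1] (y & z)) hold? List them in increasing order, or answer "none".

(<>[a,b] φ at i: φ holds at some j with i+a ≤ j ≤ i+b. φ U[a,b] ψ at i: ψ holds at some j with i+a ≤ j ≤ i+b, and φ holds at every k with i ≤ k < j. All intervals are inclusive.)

Evaluate at each i in [0,6]:
  i=0: ✗ (no rhs in [0,1])
  i=1: ✗ (no rhs in [1,2])
  i=2: ✗ (no rhs in [2,3])
  i=3: ✓ (rhs at j=4; lhs holds on [3,3])
  i=4: ✓ (rhs at j=4)
  i=5: ✓ (rhs at j=5)
  i=6: ✗ (lhs fails at k=6 before rhs at j=7)

3, 4, 5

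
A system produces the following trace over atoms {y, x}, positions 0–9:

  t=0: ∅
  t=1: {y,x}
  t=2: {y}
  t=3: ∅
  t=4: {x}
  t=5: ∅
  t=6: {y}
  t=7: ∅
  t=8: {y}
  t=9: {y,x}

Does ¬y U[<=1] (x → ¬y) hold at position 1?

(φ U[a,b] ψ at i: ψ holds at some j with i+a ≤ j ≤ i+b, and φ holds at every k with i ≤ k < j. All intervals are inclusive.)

Need some j in [1,2] with (x → ¬y), and ¬y at every k in [1,j-1].
  j=1: (x → ¬y) false.
  j=2: (x → ¬y) holds, but ¬y fails at k=1 → not this j.
No j in the window works → until fails.

False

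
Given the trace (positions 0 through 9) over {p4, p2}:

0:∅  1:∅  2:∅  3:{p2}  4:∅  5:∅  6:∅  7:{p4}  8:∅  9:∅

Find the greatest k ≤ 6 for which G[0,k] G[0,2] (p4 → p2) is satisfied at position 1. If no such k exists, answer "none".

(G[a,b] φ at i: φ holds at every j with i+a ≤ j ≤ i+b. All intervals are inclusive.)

3

G[0,2] (p4 → p2) must hold from j=1 onward; find where it first fails.
  j=1: holds
  j=2: holds
  j=3: holds
  j=4: holds
  j=5: fails
Holds on [1,4], so largest k = 3.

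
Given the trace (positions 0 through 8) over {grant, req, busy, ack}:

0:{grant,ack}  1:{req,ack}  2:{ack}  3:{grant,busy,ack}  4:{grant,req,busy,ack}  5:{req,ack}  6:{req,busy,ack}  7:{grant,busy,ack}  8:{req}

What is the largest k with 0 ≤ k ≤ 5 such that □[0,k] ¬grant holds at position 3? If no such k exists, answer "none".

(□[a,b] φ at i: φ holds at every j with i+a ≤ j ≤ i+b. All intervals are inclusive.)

¬grant must hold from j=3 onward; find where it first fails.
  j=3: fails → no k works.

none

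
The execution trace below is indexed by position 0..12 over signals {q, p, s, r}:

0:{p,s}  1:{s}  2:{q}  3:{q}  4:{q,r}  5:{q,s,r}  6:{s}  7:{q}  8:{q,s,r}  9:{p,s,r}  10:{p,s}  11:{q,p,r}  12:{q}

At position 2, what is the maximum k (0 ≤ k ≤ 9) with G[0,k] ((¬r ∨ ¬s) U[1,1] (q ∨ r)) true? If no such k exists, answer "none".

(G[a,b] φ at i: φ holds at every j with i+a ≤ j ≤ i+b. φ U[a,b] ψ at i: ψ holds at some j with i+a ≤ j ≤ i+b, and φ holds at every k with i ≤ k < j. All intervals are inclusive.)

2

((¬r ∨ ¬s) U[1,1] (q ∨ r)) must hold from j=2 onward; find where it first fails.
  j=2: holds
  j=3: holds
  j=4: holds
  j=5: fails
Holds on [2,4], so largest k = 2.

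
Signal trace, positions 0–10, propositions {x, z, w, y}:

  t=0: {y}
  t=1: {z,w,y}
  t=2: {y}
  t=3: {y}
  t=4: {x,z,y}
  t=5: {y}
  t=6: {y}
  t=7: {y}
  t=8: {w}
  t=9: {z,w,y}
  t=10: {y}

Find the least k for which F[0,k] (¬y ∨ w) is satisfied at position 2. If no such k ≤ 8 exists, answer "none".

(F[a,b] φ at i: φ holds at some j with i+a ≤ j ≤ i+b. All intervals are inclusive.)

Scan j = 2,3,… for (¬y ∨ w):
  j=2: fails
  j=3: fails
  j=4: fails
  j=5: fails
  j=6: fails
  j=7: fails
  j=8: holds
First hit at j=8, so smallest k = 8-2 = 6.

6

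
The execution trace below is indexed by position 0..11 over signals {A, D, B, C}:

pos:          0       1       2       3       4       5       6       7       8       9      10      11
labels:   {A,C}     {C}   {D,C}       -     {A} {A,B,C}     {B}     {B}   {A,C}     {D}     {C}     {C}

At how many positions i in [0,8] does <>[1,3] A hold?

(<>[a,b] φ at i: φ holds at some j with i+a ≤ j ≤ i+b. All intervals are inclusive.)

Evaluate at each i in [0,8]:
  i=0: ✗ (none in [1,3])
  i=1: ✓ (witness j=4)
  i=2: ✓ (witness j=4)
  i=3: ✓ (witness j=4)
  i=4: ✓ (witness j=5)
  i=5: ✓ (witness j=8)
  i=6: ✓ (witness j=8)
  i=7: ✓ (witness j=8)
  i=8: ✗ (none in [9,11])
Positions where it holds: {1, 2, 3, 4, 5, 6, 7} → 7.

7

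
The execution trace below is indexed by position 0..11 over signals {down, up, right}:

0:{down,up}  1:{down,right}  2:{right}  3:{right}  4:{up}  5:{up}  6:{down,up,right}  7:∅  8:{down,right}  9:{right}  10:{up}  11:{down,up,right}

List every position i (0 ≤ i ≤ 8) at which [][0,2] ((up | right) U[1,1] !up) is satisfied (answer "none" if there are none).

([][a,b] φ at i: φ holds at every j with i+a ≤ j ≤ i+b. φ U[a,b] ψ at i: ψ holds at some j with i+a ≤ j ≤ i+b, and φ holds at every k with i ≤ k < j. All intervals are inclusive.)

Evaluate at each i in [0,8]:
  i=0: ✓ (all of [0,2])
  i=1: ✗ (fails at j=3)
  i=2: ✗ (fails at j=3)
  i=3: ✗ (fails at j=3)
  i=4: ✗ (fails at j=4)
  i=5: ✗ (fails at j=5)
  i=6: ✗ (fails at j=7)
  i=7: ✗ (fails at j=7)
  i=8: ✗ (fails at j=9)

0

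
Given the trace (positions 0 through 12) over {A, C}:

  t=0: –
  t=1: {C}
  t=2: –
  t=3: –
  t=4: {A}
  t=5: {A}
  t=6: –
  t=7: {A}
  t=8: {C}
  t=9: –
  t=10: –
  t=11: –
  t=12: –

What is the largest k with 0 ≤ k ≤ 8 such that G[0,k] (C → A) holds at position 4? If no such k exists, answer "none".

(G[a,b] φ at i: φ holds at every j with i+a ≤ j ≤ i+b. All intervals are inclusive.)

(C → A) must hold from j=4 onward; find where it first fails.
  j=4: holds
  j=5: holds
  j=6: holds
  j=7: holds
  j=8: fails
Holds on [4,7], so largest k = 3.

3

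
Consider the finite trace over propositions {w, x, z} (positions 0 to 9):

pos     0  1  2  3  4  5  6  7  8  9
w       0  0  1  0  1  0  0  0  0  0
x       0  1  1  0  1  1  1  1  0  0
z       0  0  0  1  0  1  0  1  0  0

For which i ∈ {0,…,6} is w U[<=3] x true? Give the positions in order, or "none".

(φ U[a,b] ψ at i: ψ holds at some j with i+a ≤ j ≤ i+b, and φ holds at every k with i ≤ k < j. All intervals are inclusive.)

1, 2, 4, 5, 6

Evaluate at each i in [0,6]:
  i=0: ✗ (lhs fails at k=0 before rhs at j=1)
  i=1: ✓ (rhs at j=1)
  i=2: ✓ (rhs at j=2)
  i=3: ✗ (lhs fails at k=3 before rhs at j=4)
  i=4: ✓ (rhs at j=4)
  i=5: ✓ (rhs at j=5)
  i=6: ✓ (rhs at j=6)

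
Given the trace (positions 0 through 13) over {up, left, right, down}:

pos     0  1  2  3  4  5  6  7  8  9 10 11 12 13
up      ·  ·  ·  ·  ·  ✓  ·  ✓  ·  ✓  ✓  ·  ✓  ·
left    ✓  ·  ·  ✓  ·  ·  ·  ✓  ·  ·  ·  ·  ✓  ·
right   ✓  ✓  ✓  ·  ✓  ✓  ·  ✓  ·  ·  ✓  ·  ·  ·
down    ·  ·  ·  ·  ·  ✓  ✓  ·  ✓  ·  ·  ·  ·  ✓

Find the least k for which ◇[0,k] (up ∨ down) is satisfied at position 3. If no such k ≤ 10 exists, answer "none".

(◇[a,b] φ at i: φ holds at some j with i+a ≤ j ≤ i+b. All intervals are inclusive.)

2

Scan j = 3,4,… for (up ∨ down):
  j=3: fails
  j=4: fails
  j=5: holds
First hit at j=5, so smallest k = 5-3 = 2.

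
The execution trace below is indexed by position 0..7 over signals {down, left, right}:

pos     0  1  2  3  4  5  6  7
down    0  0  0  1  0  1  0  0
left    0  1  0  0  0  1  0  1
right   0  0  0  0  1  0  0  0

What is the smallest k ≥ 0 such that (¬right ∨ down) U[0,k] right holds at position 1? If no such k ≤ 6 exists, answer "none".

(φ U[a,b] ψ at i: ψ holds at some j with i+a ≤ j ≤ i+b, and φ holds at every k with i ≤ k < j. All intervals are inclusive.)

3

Need earliest j ≥ 1 with right, and (¬right ∨ down) at every k in [1,j-1].
  j=1: rhs fails.
  j=2: rhs fails.
  j=3: rhs fails.
  j=4: rhs holds; lhs holds on [1,3]. k = 3.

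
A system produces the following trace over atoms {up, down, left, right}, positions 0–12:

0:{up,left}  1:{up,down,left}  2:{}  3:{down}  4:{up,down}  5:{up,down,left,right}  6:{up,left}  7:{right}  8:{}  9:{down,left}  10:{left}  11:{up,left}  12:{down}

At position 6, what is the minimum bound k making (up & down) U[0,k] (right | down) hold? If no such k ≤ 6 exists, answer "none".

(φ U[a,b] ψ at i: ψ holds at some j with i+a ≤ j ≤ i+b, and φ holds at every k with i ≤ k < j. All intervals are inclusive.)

Need earliest j ≥ 6 with (right | down), and (up & down) at every k in [6,j-1].
  j=6: rhs fails.
  j=7: rhs holds but lhs fails at k=6.
  j=8: rhs fails.
  j=9: rhs holds but lhs fails at k=6.
  j=10: rhs fails.
  j=11: rhs fails.
  j=12: rhs holds but lhs fails at k=6.
No witness within the range → none.

none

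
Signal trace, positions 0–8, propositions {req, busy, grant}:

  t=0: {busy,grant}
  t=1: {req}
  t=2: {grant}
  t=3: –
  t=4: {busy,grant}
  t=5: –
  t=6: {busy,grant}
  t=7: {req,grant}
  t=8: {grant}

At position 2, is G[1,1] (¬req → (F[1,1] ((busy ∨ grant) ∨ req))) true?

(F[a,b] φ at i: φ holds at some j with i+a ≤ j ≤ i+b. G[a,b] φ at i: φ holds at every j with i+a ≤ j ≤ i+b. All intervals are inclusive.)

Yes

Check (¬req → (F[1,1] ((busy ∨ grant) ∨ req))) at every j in [3,3]:
  j=3: antecedent true; consequent holds (witness at 4) → ✓
All positions satisfy it → formula holds.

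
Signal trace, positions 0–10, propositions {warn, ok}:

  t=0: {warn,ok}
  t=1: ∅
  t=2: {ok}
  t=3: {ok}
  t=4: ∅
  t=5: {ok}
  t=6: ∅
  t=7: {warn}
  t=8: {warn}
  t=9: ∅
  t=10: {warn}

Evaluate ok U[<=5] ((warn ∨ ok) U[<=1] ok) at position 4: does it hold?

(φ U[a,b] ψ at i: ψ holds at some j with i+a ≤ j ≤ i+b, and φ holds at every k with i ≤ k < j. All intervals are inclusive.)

Need some j in [4,9] with ((warn ∨ ok) U[<=1] ok), and ok at every k in [4,j-1].
  j=4: ((warn ∨ ok) U[<=1] ok) — fails.
  j=5: ((warn ∨ ok) U[<=1] ok) holds, but ok fails at k=4 → not this j.
  j=6: ((warn ∨ ok) U[<=1] ok) — fails.
  j=7: ((warn ∨ ok) U[<=1] ok) — fails.
  j=8: ((warn ∨ ok) U[<=1] ok) — fails.
  j=9: ((warn ∨ ok) U[<=1] ok) — fails.
No j in the window works → until fails.

False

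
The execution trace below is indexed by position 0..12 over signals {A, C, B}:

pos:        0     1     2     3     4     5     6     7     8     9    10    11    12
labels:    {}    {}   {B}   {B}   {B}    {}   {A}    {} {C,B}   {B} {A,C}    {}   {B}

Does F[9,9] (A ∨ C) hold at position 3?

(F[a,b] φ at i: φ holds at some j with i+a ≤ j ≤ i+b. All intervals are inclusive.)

No

Check (A ∨ C) at each j in [12,12]:
  j=12: false
No position in the window satisfies it → formula fails.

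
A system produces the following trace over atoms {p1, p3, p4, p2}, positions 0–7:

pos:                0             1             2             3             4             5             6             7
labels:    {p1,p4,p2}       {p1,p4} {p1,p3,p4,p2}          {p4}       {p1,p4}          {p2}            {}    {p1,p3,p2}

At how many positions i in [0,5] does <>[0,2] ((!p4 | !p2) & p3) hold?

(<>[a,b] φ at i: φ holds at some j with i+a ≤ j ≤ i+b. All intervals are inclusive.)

Evaluate at each i in [0,5]:
  i=0: ✗ (none in [0,2])
  i=1: ✗ (none in [1,3])
  i=2: ✗ (none in [2,4])
  i=3: ✗ (none in [3,5])
  i=4: ✗ (none in [4,6])
  i=5: ✓ (witness j=7)
Positions where it holds: {5} → 1.

1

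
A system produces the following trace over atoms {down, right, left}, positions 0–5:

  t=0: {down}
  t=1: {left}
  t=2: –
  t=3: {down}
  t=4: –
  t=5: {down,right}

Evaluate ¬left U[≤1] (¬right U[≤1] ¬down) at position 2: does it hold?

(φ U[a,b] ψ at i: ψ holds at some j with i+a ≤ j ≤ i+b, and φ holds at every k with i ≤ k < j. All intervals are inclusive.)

True

Need some j in [2,3] with (¬right U[≤1] ¬down), and ¬left at every k in [2,j-1].
  j=2: (¬right U[≤1] ¬down) holds; no prefix to check → satisfied.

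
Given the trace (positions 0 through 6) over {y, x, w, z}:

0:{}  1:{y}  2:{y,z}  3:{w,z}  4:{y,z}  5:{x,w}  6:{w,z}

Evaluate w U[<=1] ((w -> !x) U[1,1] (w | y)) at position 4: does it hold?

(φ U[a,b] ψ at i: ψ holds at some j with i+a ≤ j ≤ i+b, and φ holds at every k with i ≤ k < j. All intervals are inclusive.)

True

Need some j in [4,5] with ((w -> !x) U[1,1] (w | y)), and w at every k in [4,j-1].
  j=4: ((w -> !x) U[1,1] (w | y)) holds; no prefix to check → satisfied.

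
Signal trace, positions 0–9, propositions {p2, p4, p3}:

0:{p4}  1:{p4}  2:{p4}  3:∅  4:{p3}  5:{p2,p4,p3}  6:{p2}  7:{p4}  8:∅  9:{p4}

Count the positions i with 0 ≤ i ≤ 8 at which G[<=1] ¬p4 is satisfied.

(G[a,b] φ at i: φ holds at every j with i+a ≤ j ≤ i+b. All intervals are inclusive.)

Evaluate at each i in [0,8]:
  i=0: ✗ (fails at j=0)
  i=1: ✗ (fails at j=1)
  i=2: ✗ (fails at j=2)
  i=3: ✓ (all of [3,4])
  i=4: ✗ (fails at j=5)
  i=5: ✗ (fails at j=5)
  i=6: ✗ (fails at j=7)
  i=7: ✗ (fails at j=7)
  i=8: ✗ (fails at j=9)
Positions where it holds: {3} → 1.

1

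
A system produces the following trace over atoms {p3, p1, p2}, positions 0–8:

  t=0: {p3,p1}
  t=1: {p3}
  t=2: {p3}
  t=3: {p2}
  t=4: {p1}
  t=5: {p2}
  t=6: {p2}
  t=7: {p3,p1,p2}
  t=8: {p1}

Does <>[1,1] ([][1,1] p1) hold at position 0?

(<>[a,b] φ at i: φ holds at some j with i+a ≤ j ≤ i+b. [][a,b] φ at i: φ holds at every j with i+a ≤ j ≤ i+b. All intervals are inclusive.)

Check [][1,1] p1 at each j in [1,1]:
  j=1: fails at 2
No position in the window satisfies it → formula fails.

No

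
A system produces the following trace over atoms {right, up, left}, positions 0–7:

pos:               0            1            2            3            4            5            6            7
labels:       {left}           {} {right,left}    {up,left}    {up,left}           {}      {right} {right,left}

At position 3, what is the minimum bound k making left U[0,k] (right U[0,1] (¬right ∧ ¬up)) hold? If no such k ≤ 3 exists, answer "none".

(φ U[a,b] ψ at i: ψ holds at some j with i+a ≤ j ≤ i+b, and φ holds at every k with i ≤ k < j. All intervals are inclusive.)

Need earliest j ≥ 3 with (right U[0,1] (¬right ∧ ¬up)), and left at every k in [3,j-1].
  j=3: rhs fails.
  j=4: rhs fails.
  j=5: rhs holds; lhs holds on [3,4]. k = 2.

2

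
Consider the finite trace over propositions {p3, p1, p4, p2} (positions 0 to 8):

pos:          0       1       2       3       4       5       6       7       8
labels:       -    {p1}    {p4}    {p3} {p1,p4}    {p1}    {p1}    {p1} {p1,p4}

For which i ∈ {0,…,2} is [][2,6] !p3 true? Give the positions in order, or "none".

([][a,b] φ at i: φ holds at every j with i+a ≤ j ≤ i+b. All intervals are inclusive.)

Evaluate at each i in [0,2]:
  i=0: ✗ (fails at j=3)
  i=1: ✗ (fails at j=3)
  i=2: ✓ (all of [4,8])

2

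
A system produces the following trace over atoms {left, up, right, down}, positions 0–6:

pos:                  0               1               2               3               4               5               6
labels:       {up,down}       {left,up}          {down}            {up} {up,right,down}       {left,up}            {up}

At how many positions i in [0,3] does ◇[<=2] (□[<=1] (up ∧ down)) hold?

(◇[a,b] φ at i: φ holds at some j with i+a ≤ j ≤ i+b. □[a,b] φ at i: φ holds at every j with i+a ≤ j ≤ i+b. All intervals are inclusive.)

Evaluate at each i in [0,3]:
  i=0: ✗ (none in [0,2])
  i=1: ✗ (none in [1,3])
  i=2: ✗ (none in [2,4])
  i=3: ✗ (none in [3,5])
Positions where it holds: {} → 0.

0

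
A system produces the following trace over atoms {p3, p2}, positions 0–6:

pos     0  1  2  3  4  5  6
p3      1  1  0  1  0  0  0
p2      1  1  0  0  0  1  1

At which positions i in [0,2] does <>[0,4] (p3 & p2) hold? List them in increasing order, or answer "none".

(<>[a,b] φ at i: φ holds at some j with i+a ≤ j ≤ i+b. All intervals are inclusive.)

0, 1

Evaluate at each i in [0,2]:
  i=0: ✓ (witness j=0)
  i=1: ✓ (witness j=1)
  i=2: ✗ (none in [2,6])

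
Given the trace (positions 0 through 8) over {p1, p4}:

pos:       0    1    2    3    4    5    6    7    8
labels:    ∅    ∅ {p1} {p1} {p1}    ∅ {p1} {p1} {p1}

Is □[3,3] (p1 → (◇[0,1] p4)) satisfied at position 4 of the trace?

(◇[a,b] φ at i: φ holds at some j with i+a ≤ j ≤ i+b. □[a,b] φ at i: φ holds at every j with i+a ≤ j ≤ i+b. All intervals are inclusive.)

False

Check (p1 → (◇[0,1] p4)) at every j in [7,7]:
  j=7: antecedent true; consequent fails (none in [7,8]) → ✗
Fails at j=7 → formula fails.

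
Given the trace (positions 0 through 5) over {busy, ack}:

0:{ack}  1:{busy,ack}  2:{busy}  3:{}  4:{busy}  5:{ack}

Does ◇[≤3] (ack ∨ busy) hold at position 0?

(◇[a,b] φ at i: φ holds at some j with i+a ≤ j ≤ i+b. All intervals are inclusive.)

True

Check (ack ∨ busy) at each j in [0,3]:
  j=0: true
  j=1: true
  j=2: true
  j=3: false
Found at j=0 → formula holds.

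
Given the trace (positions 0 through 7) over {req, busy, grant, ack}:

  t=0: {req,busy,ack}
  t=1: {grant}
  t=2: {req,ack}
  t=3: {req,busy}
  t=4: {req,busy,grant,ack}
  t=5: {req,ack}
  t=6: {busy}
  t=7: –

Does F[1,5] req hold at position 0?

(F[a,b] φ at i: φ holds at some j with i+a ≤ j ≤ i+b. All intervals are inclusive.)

Yes

Check req at each j in [1,5]:
  j=1: false
  j=2: true
  j=3: true
  j=4: true
  j=5: true
Found at j=2 → formula holds.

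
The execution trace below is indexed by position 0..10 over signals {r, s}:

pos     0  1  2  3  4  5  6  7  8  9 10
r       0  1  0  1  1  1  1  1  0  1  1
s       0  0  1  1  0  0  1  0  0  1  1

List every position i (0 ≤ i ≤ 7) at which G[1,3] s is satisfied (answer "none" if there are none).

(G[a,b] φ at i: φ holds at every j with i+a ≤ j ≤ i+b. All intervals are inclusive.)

Evaluate at each i in [0,7]:
  i=0: ✗ (fails at j=1)
  i=1: ✗ (fails at j=4)
  i=2: ✗ (fails at j=4)
  i=3: ✗ (fails at j=4)
  i=4: ✗ (fails at j=5)
  i=5: ✗ (fails at j=7)
  i=6: ✗ (fails at j=7)
  i=7: ✗ (fails at j=8)

none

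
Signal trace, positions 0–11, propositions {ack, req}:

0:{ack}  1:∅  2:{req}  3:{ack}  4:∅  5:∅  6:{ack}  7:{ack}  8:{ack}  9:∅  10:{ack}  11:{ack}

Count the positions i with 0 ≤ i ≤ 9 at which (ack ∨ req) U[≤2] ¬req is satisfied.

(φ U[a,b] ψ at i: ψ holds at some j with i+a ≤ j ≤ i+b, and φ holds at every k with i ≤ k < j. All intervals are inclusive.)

10

Evaluate at each i in [0,9]:
  i=0: ✓ (rhs at j=0)
  i=1: ✓ (rhs at j=1)
  i=2: ✓ (rhs at j=3; lhs holds on [2,2])
  i=3: ✓ (rhs at j=3)
  i=4: ✓ (rhs at j=4)
  i=5: ✓ (rhs at j=5)
  i=6: ✓ (rhs at j=6)
  i=7: ✓ (rhs at j=7)
  i=8: ✓ (rhs at j=8)
  i=9: ✓ (rhs at j=9)
Positions where it holds: {0, 1, 2, 3, 4, 5, 6, 7, 8, 9} → 10.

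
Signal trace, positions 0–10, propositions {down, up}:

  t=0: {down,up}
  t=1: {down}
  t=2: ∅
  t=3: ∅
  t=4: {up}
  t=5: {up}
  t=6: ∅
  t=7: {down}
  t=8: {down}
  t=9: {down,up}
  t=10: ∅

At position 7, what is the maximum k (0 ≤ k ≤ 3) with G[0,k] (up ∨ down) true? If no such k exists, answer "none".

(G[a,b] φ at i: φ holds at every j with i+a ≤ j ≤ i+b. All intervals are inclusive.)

(up ∨ down) must hold from j=7 onward; find where it first fails.
  j=7: holds
  j=8: holds
  j=9: holds
  j=10: fails
Holds on [7,9], so largest k = 2.

2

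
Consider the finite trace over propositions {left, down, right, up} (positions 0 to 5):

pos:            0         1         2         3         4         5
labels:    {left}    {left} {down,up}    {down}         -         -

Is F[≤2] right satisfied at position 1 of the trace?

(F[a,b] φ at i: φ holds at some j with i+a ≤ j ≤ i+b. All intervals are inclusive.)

No

Check right at each j in [1,3]:
  j=1: false
  j=2: false
  j=3: false
No position in the window satisfies it → formula fails.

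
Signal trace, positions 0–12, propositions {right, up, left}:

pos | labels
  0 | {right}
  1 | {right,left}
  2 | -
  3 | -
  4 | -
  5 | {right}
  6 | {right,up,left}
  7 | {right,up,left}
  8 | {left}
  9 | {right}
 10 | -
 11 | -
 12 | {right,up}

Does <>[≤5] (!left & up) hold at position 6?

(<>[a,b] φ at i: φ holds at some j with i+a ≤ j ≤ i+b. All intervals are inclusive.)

Does not hold

Check (!left & up) at each j in [6,11]:
  j=6: false
  j=7: false
  j=8: false
  j=9: false
  j=10: false
  j=11: false
No position in the window satisfies it → formula fails.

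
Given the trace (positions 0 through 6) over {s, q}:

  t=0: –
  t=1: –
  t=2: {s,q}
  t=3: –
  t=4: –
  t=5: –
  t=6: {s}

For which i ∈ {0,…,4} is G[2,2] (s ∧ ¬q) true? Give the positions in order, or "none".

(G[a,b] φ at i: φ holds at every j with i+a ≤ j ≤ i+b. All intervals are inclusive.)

Evaluate at each i in [0,4]:
  i=0: ✗ (fails at j=2)
  i=1: ✗ (fails at j=3)
  i=2: ✗ (fails at j=4)
  i=3: ✗ (fails at j=5)
  i=4: ✓ (all of [6,6])

4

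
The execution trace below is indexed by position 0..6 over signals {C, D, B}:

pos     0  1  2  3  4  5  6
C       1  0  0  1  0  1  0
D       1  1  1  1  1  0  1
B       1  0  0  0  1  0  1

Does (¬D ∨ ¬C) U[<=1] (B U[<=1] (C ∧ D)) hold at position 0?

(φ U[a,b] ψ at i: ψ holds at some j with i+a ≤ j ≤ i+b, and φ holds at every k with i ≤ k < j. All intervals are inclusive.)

Yes

Need some j in [0,1] with (B U[<=1] (C ∧ D)), and (¬D ∨ ¬C) at every k in [0,j-1].
  j=0: (B U[<=1] (C ∧ D)) holds; no prefix to check → satisfied.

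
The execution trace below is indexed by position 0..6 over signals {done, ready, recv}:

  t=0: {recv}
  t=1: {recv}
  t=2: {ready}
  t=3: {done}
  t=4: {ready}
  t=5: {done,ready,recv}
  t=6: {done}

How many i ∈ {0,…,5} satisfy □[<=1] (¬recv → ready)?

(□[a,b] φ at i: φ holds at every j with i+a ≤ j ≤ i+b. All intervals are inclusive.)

Evaluate at each i in [0,5]:
  i=0: ✓ (all of [0,1])
  i=1: ✓ (all of [1,2])
  i=2: ✗ (fails at j=3)
  i=3: ✗ (fails at j=3)
  i=4: ✓ (all of [4,5])
  i=5: ✗ (fails at j=6)
Positions where it holds: {0, 1, 4} → 3.

3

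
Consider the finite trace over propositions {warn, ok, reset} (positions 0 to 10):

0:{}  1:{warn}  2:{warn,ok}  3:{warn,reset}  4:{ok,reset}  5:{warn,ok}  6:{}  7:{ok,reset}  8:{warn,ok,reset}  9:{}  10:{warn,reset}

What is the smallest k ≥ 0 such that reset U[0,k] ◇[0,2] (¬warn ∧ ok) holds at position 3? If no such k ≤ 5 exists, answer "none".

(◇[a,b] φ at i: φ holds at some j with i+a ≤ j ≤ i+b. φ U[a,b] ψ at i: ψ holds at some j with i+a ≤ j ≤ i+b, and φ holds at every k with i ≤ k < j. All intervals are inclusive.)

0

Need earliest j ≥ 3 with ◇[0,2] (¬warn ∧ ok), and reset at every k in [3,j-1].
  j=3: rhs holds (empty prefix). k = 0.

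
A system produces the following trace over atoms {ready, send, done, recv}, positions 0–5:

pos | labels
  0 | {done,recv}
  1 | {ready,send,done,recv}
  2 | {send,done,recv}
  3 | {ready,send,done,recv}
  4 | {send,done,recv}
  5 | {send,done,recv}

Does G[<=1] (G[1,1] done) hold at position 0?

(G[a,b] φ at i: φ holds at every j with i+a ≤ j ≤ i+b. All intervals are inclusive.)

Yes

Check G[1,1] done at every j in [0,1]:
  j=0: holds on [1,1]
  j=1: holds on [2,2]
All positions satisfy it → formula holds.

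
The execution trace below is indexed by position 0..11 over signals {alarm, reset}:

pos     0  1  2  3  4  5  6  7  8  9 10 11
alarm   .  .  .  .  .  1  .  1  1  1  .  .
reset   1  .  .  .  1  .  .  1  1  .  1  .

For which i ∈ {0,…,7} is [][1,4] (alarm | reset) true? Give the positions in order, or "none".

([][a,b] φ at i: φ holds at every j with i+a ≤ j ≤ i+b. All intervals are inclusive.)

6

Evaluate at each i in [0,7]:
  i=0: ✗ (fails at j=1)
  i=1: ✗ (fails at j=2)
  i=2: ✗ (fails at j=3)
  i=3: ✗ (fails at j=6)
  i=4: ✗ (fails at j=6)
  i=5: ✗ (fails at j=6)
  i=6: ✓ (all of [7,10])
  i=7: ✗ (fails at j=11)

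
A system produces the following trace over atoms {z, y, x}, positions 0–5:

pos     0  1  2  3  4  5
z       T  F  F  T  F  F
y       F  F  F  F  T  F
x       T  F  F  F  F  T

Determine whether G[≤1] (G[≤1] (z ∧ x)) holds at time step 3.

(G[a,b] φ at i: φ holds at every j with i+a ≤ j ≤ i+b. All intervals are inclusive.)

Check G[≤1] (z ∧ x) at every j in [3,4]:
  j=3: fails at 3
  j=4: fails at 4
Fails at j=3 → formula fails.

Does not hold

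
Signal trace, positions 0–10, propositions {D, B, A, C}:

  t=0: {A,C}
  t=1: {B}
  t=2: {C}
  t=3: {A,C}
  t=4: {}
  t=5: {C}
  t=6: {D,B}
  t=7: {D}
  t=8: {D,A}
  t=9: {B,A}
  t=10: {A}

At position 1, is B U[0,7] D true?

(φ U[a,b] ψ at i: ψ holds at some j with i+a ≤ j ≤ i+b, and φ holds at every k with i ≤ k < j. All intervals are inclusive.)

Need some j in [1,8] with D, and B at every k in [1,j-1].
  j=1: D false.
  j=2: D false.
  j=3: D false.
  j=4: D false.
  j=5: D false.
  j=6: D holds, but B fails at k=2 → not this j.
  j=7: D holds, but B fails at k=2 → not this j.
  j=8: D holds, but B fails at k=2 → not this j.
No j in the window works → until fails.

No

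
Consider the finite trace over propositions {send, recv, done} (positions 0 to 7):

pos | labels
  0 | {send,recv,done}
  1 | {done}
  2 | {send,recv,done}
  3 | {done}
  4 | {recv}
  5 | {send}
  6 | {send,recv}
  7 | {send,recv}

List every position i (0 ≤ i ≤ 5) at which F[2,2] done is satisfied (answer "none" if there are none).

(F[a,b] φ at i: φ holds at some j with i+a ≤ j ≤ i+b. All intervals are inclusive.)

Evaluate at each i in [0,5]:
  i=0: ✓ (witness j=2)
  i=1: ✓ (witness j=3)
  i=2: ✗ (none in [4,4])
  i=3: ✗ (none in [5,5])
  i=4: ✗ (none in [6,6])
  i=5: ✗ (none in [7,7])

0, 1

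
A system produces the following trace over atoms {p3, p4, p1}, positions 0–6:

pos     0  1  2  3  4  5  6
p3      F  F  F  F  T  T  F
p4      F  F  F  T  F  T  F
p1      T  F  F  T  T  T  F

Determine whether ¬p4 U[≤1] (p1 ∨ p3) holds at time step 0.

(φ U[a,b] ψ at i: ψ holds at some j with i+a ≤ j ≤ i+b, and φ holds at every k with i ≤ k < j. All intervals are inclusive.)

True

Need some j in [0,1] with (p1 ∨ p3), and ¬p4 at every k in [0,j-1].
  j=0: (p1 ∨ p3) holds; no prefix to check → satisfied.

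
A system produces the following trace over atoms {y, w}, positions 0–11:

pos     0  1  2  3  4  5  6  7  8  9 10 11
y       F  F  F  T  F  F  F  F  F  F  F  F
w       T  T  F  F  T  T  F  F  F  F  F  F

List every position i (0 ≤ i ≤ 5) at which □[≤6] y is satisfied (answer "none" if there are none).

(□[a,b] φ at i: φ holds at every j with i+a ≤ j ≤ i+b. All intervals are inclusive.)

Evaluate at each i in [0,5]:
  i=0: ✗ (fails at j=0)
  i=1: ✗ (fails at j=1)
  i=2: ✗ (fails at j=2)
  i=3: ✗ (fails at j=4)
  i=4: ✗ (fails at j=4)
  i=5: ✗ (fails at j=5)

none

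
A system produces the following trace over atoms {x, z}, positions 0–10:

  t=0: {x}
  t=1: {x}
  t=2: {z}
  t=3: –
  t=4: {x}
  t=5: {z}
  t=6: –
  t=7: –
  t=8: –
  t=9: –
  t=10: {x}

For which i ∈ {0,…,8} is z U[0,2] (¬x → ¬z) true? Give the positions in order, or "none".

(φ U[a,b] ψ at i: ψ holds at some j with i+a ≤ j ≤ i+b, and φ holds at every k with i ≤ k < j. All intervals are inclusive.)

Evaluate at each i in [0,8]:
  i=0: ✓ (rhs at j=0)
  i=1: ✓ (rhs at j=1)
  i=2: ✓ (rhs at j=3; lhs holds on [2,2])
  i=3: ✓ (rhs at j=3)
  i=4: ✓ (rhs at j=4)
  i=5: ✓ (rhs at j=6; lhs holds on [5,5])
  i=6: ✓ (rhs at j=6)
  i=7: ✓ (rhs at j=7)
  i=8: ✓ (rhs at j=8)

0, 1, 2, 3, 4, 5, 6, 7, 8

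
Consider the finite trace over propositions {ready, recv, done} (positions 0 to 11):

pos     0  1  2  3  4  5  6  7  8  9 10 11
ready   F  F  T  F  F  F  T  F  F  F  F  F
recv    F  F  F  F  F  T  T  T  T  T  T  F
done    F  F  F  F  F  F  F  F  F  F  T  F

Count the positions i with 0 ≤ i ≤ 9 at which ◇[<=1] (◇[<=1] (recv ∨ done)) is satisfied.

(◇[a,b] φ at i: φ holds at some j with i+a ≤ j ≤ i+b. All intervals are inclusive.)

7

Evaluate at each i in [0,9]:
  i=0: ✗ (none in [0,1])
  i=1: ✗ (none in [1,2])
  i=2: ✗ (none in [2,3])
  i=3: ✓ (witness j=4)
  i=4: ✓ (witness j=4)
  i=5: ✓ (witness j=5)
  i=6: ✓ (witness j=6)
  i=7: ✓ (witness j=7)
  i=8: ✓ (witness j=8)
  i=9: ✓ (witness j=9)
Positions where it holds: {3, 4, 5, 6, 7, 8, 9} → 7.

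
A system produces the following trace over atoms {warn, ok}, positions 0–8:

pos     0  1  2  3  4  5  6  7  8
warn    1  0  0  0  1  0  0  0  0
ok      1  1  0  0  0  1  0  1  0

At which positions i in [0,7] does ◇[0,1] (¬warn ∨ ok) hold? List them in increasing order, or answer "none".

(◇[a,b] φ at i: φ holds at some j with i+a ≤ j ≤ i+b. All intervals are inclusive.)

0, 1, 2, 3, 4, 5, 6, 7

Evaluate at each i in [0,7]:
  i=0: ✓ (witness j=0)
  i=1: ✓ (witness j=1)
  i=2: ✓ (witness j=2)
  i=3: ✓ (witness j=3)
  i=4: ✓ (witness j=5)
  i=5: ✓ (witness j=5)
  i=6: ✓ (witness j=6)
  i=7: ✓ (witness j=7)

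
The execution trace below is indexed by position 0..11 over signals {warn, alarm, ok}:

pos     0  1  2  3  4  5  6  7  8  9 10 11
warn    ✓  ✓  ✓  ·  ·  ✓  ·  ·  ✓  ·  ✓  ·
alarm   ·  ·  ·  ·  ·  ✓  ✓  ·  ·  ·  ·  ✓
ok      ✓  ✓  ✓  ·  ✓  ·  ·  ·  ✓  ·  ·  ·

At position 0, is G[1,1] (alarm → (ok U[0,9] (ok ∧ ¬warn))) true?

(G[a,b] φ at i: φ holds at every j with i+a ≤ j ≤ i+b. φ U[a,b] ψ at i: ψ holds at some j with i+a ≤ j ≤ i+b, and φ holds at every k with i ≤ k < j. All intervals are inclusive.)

Check (alarm → (ok U[0,9] (ok ∧ ¬warn))) at every j in [1,1]:
  j=1: antecedent false → ✓
All positions satisfy it → formula holds.

Yes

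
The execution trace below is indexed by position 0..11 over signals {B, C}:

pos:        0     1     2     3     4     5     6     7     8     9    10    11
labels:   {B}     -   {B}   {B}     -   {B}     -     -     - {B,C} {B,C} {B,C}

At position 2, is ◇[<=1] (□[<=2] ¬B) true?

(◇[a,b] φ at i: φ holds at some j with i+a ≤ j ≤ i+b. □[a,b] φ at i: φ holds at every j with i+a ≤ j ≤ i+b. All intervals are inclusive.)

Check □[<=2] ¬B at each j in [2,3]:
  j=2: fails at 2
  j=3: fails at 3
No position in the window satisfies it → formula fails.

Does not hold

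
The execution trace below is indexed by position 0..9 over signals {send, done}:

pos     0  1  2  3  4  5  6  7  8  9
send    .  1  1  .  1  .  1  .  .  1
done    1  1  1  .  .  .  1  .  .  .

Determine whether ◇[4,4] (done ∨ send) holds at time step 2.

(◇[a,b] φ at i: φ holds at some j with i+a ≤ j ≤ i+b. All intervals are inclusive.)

Check (done ∨ send) at each j in [6,6]:
  j=6: true
Found at j=6 → formula holds.

Holds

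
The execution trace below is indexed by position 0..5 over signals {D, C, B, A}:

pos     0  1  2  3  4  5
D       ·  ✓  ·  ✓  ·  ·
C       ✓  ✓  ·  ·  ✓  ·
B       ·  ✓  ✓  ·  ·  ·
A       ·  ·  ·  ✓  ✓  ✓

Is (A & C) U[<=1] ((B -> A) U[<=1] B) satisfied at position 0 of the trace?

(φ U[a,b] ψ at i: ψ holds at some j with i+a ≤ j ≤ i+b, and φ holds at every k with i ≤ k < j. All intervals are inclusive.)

Need some j in [0,1] with ((B -> A) U[<=1] B), and (A & C) at every k in [0,j-1].
  j=0: ((B -> A) U[<=1] B) holds; no prefix to check → satisfied.

True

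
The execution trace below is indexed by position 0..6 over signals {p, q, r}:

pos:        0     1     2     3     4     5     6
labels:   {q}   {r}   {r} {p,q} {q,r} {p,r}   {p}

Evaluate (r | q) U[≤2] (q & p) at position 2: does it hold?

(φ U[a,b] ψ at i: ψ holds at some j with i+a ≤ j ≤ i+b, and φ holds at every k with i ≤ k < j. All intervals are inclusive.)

Need some j in [2,4] with (q & p), and (r | q) at every k in [2,j-1].
  j=2: (q & p) false.
  j=3: (q & p) holds; (r | q) holds at every k in [2,2] → satisfied.

True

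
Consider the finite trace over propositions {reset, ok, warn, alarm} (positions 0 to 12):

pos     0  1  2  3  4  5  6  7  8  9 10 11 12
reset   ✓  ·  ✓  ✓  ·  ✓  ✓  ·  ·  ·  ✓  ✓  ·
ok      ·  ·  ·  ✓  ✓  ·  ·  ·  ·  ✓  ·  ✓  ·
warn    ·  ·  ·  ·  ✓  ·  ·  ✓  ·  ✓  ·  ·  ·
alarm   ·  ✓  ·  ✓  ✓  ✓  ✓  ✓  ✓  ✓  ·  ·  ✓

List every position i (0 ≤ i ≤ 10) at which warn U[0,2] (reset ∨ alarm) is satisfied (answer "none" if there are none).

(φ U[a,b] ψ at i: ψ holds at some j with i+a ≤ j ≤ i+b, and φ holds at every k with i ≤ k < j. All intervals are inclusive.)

Evaluate at each i in [0,10]:
  i=0: ✓ (rhs at j=0)
  i=1: ✓ (rhs at j=1)
  i=2: ✓ (rhs at j=2)
  i=3: ✓ (rhs at j=3)
  i=4: ✓ (rhs at j=4)
  i=5: ✓ (rhs at j=5)
  i=6: ✓ (rhs at j=6)
  i=7: ✓ (rhs at j=7)
  i=8: ✓ (rhs at j=8)
  i=9: ✓ (rhs at j=9)
  i=10: ✓ (rhs at j=10)

0, 1, 2, 3, 4, 5, 6, 7, 8, 9, 10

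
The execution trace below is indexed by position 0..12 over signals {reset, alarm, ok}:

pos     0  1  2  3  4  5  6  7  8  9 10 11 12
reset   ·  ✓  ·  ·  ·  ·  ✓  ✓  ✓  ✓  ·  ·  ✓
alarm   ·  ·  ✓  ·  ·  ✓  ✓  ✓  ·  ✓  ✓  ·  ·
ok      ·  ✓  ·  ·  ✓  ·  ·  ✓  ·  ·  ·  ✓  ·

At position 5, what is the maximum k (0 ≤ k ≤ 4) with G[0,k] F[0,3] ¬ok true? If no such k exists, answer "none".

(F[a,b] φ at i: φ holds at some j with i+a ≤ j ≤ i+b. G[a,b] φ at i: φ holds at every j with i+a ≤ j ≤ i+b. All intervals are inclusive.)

4

F[0,3] ¬ok must hold from j=5 onward; find where it first fails.
  j=5: holds
  j=6: holds
  j=7: holds
  j=8: holds
  j=9: holds
Holds through j=9; largest k = 4.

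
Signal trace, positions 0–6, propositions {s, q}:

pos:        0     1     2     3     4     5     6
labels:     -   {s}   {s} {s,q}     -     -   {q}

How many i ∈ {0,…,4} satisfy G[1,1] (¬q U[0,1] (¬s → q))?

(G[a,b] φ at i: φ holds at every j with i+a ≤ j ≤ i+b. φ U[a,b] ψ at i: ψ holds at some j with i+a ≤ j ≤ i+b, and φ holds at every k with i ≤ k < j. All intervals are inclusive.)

Evaluate at each i in [0,4]:
  i=0: ✓ (all of [1,1])
  i=1: ✓ (all of [2,2])
  i=2: ✓ (all of [3,3])
  i=3: ✗ (fails at j=4)
  i=4: ✓ (all of [5,5])
Positions where it holds: {0, 1, 2, 4} → 4.

4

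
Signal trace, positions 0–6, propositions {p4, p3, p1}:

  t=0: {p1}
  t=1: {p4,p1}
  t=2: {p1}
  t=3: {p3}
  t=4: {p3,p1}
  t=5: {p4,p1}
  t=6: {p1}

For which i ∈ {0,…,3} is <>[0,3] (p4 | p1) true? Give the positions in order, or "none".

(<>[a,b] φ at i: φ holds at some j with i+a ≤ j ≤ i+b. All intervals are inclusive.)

Evaluate at each i in [0,3]:
  i=0: ✓ (witness j=0)
  i=1: ✓ (witness j=1)
  i=2: ✓ (witness j=2)
  i=3: ✓ (witness j=4)

0, 1, 2, 3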